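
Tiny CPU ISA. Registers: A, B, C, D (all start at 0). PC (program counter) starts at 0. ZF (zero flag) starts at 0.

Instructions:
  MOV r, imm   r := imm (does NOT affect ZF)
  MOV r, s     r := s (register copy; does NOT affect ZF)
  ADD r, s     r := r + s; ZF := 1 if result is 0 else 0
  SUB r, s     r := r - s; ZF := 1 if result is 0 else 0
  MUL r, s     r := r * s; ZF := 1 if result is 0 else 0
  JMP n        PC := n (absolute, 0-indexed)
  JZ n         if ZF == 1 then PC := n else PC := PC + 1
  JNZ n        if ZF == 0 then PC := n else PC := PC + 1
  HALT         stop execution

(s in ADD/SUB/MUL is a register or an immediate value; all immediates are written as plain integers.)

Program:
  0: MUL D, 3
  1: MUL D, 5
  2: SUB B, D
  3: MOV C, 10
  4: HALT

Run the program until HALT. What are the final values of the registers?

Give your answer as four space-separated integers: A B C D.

Answer: 0 0 10 0

Derivation:
Step 1: PC=0 exec 'MUL D, 3'. After: A=0 B=0 C=0 D=0 ZF=1 PC=1
Step 2: PC=1 exec 'MUL D, 5'. After: A=0 B=0 C=0 D=0 ZF=1 PC=2
Step 3: PC=2 exec 'SUB B, D'. After: A=0 B=0 C=0 D=0 ZF=1 PC=3
Step 4: PC=3 exec 'MOV C, 10'. After: A=0 B=0 C=10 D=0 ZF=1 PC=4
Step 5: PC=4 exec 'HALT'. After: A=0 B=0 C=10 D=0 ZF=1 PC=4 HALTED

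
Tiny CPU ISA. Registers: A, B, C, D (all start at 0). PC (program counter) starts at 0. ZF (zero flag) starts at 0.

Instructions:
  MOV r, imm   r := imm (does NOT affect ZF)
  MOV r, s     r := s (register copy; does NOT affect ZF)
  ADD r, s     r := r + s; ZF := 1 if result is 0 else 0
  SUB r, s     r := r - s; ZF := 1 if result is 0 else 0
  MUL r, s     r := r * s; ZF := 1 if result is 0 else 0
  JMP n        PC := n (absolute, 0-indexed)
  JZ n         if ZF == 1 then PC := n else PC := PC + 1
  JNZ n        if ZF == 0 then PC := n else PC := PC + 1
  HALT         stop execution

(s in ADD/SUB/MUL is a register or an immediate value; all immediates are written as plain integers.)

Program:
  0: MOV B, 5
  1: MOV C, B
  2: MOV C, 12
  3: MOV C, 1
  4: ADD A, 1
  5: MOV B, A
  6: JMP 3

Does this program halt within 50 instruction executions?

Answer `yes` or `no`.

Answer: no

Derivation:
Step 1: PC=0 exec 'MOV B, 5'. After: A=0 B=5 C=0 D=0 ZF=0 PC=1
Step 2: PC=1 exec 'MOV C, B'. After: A=0 B=5 C=5 D=0 ZF=0 PC=2
Step 3: PC=2 exec 'MOV C, 12'. After: A=0 B=5 C=12 D=0 ZF=0 PC=3
Step 4: PC=3 exec 'MOV C, 1'. After: A=0 B=5 C=1 D=0 ZF=0 PC=4
Step 5: PC=4 exec 'ADD A, 1'. After: A=1 B=5 C=1 D=0 ZF=0 PC=5
Step 6: PC=5 exec 'MOV B, A'. After: A=1 B=1 C=1 D=0 ZF=0 PC=6
Step 7: PC=6 exec 'JMP 3'. After: A=1 B=1 C=1 D=0 ZF=0 PC=3
Step 8: PC=3 exec 'MOV C, 1'. After: A=1 B=1 C=1 D=0 ZF=0 PC=4
Step 9: PC=4 exec 'ADD A, 1'. After: A=2 B=1 C=1 D=0 ZF=0 PC=5
Step 10: PC=5 exec 'MOV B, A'. After: A=2 B=2 C=1 D=0 ZF=0 PC=6
Step 11: PC=6 exec 'JMP 3'. After: A=2 B=2 C=1 D=0 ZF=0 PC=3
Step 12: PC=3 exec 'MOV C, 1'. After: A=2 B=2 C=1 D=0 ZF=0 PC=4
Step 13: PC=4 exec 'ADD A, 1'. After: A=3 B=2 C=1 D=0 ZF=0 PC=5
Step 14: PC=5 exec 'MOV B, A'. After: A=3 B=3 C=1 D=0 ZF=0 PC=6
Step 15: PC=6 exec 'JMP 3'. After: A=3 B=3 C=1 D=0 ZF=0 PC=3
After 50 steps: not halted. PC revisits the same instructions with no path to HALT; will never halt.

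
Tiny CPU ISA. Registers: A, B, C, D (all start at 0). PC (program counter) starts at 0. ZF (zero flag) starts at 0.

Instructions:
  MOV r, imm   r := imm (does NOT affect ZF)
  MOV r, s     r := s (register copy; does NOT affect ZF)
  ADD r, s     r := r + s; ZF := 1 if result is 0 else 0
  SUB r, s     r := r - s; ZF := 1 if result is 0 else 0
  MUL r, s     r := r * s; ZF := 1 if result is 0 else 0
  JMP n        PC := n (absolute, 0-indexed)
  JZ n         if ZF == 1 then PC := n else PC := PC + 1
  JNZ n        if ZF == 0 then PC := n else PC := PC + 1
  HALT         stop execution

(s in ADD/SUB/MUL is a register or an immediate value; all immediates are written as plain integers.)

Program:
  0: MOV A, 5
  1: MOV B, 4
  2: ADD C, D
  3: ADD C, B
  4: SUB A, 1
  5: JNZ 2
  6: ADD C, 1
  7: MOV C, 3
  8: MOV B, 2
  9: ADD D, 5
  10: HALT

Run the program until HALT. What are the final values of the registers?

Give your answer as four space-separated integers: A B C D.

Step 1: PC=0 exec 'MOV A, 5'. After: A=5 B=0 C=0 D=0 ZF=0 PC=1
Step 2: PC=1 exec 'MOV B, 4'. After: A=5 B=4 C=0 D=0 ZF=0 PC=2
Step 3: PC=2 exec 'ADD C, D'. After: A=5 B=4 C=0 D=0 ZF=1 PC=3
Step 4: PC=3 exec 'ADD C, B'. After: A=5 B=4 C=4 D=0 ZF=0 PC=4
Step 5: PC=4 exec 'SUB A, 1'. After: A=4 B=4 C=4 D=0 ZF=0 PC=5
Step 6: PC=5 exec 'JNZ 2'. After: A=4 B=4 C=4 D=0 ZF=0 PC=2
Step 7: PC=2 exec 'ADD C, D'. After: A=4 B=4 C=4 D=0 ZF=0 PC=3
Step 8: PC=3 exec 'ADD C, B'. After: A=4 B=4 C=8 D=0 ZF=0 PC=4
Step 9: PC=4 exec 'SUB A, 1'. After: A=3 B=4 C=8 D=0 ZF=0 PC=5
Step 10: PC=5 exec 'JNZ 2'. After: A=3 B=4 C=8 D=0 ZF=0 PC=2
Step 11: PC=2 exec 'ADD C, D'. After: A=3 B=4 C=8 D=0 ZF=0 PC=3
Step 12: PC=3 exec 'ADD C, B'. After: A=3 B=4 C=12 D=0 ZF=0 PC=4
Step 13: PC=4 exec 'SUB A, 1'. After: A=2 B=4 C=12 D=0 ZF=0 PC=5
Step 14: PC=5 exec 'JNZ 2'. After: A=2 B=4 C=12 D=0 ZF=0 PC=2
Step 15: PC=2 exec 'ADD C, D'. After: A=2 B=4 C=12 D=0 ZF=0 PC=3
Step 16: PC=3 exec 'ADD C, B'. After: A=2 B=4 C=16 D=0 ZF=0 PC=4
Step 17: PC=4 exec 'SUB A, 1'. After: A=1 B=4 C=16 D=0 ZF=0 PC=5
Step 18: PC=5 exec 'JNZ 2'. After: A=1 B=4 C=16 D=0 ZF=0 PC=2
Step 19: PC=2 exec 'ADD C, D'. After: A=1 B=4 C=16 D=0 ZF=0 PC=3
Step 20: PC=3 exec 'ADD C, B'. After: A=1 B=4 C=20 D=0 ZF=0 PC=4
Step 21: PC=4 exec 'SUB A, 1'. After: A=0 B=4 C=20 D=0 ZF=1 PC=5
Step 22: PC=5 exec 'JNZ 2'. After: A=0 B=4 C=20 D=0 ZF=1 PC=6
Step 23: PC=6 exec 'ADD C, 1'. After: A=0 B=4 C=21 D=0 ZF=0 PC=7
Step 24: PC=7 exec 'MOV C, 3'. After: A=0 B=4 C=3 D=0 ZF=0 PC=8
Step 25: PC=8 exec 'MOV B, 2'. After: A=0 B=2 C=3 D=0 ZF=0 PC=9
Step 26: PC=9 exec 'ADD D, 5'. After: A=0 B=2 C=3 D=5 ZF=0 PC=10
Step 27: PC=10 exec 'HALT'. After: A=0 B=2 C=3 D=5 ZF=0 PC=10 HALTED

Answer: 0 2 3 5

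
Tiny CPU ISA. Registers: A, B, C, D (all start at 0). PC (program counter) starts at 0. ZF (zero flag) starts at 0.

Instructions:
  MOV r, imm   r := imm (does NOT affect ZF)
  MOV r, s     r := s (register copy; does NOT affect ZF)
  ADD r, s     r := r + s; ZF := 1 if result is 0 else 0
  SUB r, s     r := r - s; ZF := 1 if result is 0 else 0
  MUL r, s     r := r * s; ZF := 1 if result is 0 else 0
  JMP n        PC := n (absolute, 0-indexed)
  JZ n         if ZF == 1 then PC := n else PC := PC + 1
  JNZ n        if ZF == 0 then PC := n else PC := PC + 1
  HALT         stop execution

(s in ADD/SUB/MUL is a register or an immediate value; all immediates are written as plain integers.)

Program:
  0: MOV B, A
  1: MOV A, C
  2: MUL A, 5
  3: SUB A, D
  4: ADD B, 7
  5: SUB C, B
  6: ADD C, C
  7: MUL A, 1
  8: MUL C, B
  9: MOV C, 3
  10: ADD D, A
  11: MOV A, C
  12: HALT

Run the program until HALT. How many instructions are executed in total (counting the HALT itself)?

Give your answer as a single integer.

Answer: 13

Derivation:
Step 1: PC=0 exec 'MOV B, A'. After: A=0 B=0 C=0 D=0 ZF=0 PC=1
Step 2: PC=1 exec 'MOV A, C'. After: A=0 B=0 C=0 D=0 ZF=0 PC=2
Step 3: PC=2 exec 'MUL A, 5'. After: A=0 B=0 C=0 D=0 ZF=1 PC=3
Step 4: PC=3 exec 'SUB A, D'. After: A=0 B=0 C=0 D=0 ZF=1 PC=4
Step 5: PC=4 exec 'ADD B, 7'. After: A=0 B=7 C=0 D=0 ZF=0 PC=5
Step 6: PC=5 exec 'SUB C, B'. After: A=0 B=7 C=-7 D=0 ZF=0 PC=6
Step 7: PC=6 exec 'ADD C, C'. After: A=0 B=7 C=-14 D=0 ZF=0 PC=7
Step 8: PC=7 exec 'MUL A, 1'. After: A=0 B=7 C=-14 D=0 ZF=1 PC=8
Step 9: PC=8 exec 'MUL C, B'. After: A=0 B=7 C=-98 D=0 ZF=0 PC=9
Step 10: PC=9 exec 'MOV C, 3'. After: A=0 B=7 C=3 D=0 ZF=0 PC=10
Step 11: PC=10 exec 'ADD D, A'. After: A=0 B=7 C=3 D=0 ZF=1 PC=11
Step 12: PC=11 exec 'MOV A, C'. After: A=3 B=7 C=3 D=0 ZF=1 PC=12
Step 13: PC=12 exec 'HALT'. After: A=3 B=7 C=3 D=0 ZF=1 PC=12 HALTED
Total instructions executed: 13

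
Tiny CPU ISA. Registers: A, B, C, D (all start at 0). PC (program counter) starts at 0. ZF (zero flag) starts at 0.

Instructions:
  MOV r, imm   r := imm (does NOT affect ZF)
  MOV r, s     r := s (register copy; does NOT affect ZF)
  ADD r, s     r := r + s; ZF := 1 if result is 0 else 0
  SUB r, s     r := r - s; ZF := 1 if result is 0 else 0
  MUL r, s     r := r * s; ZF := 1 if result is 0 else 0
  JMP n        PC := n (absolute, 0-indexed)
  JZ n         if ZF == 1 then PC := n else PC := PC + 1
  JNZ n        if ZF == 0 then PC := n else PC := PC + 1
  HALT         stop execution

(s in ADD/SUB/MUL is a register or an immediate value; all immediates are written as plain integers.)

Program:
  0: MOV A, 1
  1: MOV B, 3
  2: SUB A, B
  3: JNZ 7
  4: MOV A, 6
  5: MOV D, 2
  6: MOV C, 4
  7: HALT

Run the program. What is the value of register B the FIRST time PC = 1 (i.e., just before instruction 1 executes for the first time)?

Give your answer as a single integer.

Step 1: PC=0 exec 'MOV A, 1'. After: A=1 B=0 C=0 D=0 ZF=0 PC=1
First time PC=1: B=0

0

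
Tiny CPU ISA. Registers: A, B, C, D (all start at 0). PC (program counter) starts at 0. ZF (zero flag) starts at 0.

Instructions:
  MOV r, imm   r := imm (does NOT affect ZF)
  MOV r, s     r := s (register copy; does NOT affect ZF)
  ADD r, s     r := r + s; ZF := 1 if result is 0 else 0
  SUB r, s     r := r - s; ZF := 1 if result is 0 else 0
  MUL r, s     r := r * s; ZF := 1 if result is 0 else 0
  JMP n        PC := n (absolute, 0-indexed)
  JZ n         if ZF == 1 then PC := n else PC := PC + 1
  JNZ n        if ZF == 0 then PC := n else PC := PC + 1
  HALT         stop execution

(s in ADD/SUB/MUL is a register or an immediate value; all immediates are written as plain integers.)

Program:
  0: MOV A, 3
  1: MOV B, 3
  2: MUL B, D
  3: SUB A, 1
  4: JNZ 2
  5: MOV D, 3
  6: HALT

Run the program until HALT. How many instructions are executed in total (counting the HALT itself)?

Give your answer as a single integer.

Step 1: PC=0 exec 'MOV A, 3'. After: A=3 B=0 C=0 D=0 ZF=0 PC=1
Step 2: PC=1 exec 'MOV B, 3'. After: A=3 B=3 C=0 D=0 ZF=0 PC=2
Step 3: PC=2 exec 'MUL B, D'. After: A=3 B=0 C=0 D=0 ZF=1 PC=3
Step 4: PC=3 exec 'SUB A, 1'. After: A=2 B=0 C=0 D=0 ZF=0 PC=4
Step 5: PC=4 exec 'JNZ 2'. After: A=2 B=0 C=0 D=0 ZF=0 PC=2
Step 6: PC=2 exec 'MUL B, D'. After: A=2 B=0 C=0 D=0 ZF=1 PC=3
Step 7: PC=3 exec 'SUB A, 1'. After: A=1 B=0 C=0 D=0 ZF=0 PC=4
Step 8: PC=4 exec 'JNZ 2'. After: A=1 B=0 C=0 D=0 ZF=0 PC=2
Step 9: PC=2 exec 'MUL B, D'. After: A=1 B=0 C=0 D=0 ZF=1 PC=3
Step 10: PC=3 exec 'SUB A, 1'. After: A=0 B=0 C=0 D=0 ZF=1 PC=4
Step 11: PC=4 exec 'JNZ 2'. After: A=0 B=0 C=0 D=0 ZF=1 PC=5
Step 12: PC=5 exec 'MOV D, 3'. After: A=0 B=0 C=0 D=3 ZF=1 PC=6
Step 13: PC=6 exec 'HALT'. After: A=0 B=0 C=0 D=3 ZF=1 PC=6 HALTED
Total instructions executed: 13

Answer: 13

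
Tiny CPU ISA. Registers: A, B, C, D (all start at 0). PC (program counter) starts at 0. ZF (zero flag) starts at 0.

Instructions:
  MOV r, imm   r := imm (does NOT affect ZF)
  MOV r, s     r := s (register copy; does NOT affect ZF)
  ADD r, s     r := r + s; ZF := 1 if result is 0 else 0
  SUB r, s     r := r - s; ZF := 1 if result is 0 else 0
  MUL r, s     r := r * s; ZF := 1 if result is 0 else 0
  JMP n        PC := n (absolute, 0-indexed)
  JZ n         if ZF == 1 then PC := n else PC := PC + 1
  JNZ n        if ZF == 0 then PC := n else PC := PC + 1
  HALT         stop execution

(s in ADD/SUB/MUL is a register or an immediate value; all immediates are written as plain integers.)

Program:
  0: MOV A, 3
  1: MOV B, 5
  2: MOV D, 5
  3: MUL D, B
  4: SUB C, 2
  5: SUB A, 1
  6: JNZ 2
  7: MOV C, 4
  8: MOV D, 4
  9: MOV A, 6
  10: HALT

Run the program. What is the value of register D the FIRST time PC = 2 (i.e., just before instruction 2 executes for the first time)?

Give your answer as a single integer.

Step 1: PC=0 exec 'MOV A, 3'. After: A=3 B=0 C=0 D=0 ZF=0 PC=1
Step 2: PC=1 exec 'MOV B, 5'. After: A=3 B=5 C=0 D=0 ZF=0 PC=2
First time PC=2: D=0

0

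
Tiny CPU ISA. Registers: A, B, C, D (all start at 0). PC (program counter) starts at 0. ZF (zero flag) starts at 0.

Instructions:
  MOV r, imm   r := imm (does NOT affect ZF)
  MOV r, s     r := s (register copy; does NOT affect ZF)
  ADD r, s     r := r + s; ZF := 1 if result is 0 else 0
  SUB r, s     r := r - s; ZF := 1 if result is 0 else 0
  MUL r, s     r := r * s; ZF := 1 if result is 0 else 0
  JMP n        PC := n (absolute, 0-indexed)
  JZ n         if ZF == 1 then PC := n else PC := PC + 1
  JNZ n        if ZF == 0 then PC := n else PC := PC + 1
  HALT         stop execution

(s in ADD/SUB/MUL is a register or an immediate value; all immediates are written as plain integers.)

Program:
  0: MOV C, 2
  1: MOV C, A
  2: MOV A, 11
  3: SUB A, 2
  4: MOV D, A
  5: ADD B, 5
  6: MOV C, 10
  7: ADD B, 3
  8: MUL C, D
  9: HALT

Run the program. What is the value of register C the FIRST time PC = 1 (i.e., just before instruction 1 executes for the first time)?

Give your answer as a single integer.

Step 1: PC=0 exec 'MOV C, 2'. After: A=0 B=0 C=2 D=0 ZF=0 PC=1
First time PC=1: C=2

2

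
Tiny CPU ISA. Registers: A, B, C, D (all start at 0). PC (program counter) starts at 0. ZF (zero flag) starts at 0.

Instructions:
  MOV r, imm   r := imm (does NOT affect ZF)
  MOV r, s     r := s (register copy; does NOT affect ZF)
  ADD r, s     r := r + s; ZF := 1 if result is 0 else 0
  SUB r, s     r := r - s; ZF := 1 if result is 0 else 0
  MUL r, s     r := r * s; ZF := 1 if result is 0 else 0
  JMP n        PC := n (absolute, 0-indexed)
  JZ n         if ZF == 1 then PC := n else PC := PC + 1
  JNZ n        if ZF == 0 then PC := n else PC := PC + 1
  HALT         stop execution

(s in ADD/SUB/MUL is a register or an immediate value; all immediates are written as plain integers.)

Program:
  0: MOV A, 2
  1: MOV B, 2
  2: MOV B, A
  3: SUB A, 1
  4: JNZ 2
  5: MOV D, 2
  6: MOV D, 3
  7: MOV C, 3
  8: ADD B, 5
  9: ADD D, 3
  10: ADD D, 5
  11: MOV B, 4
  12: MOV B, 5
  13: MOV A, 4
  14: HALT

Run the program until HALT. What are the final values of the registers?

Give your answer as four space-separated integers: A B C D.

Step 1: PC=0 exec 'MOV A, 2'. After: A=2 B=0 C=0 D=0 ZF=0 PC=1
Step 2: PC=1 exec 'MOV B, 2'. After: A=2 B=2 C=0 D=0 ZF=0 PC=2
Step 3: PC=2 exec 'MOV B, A'. After: A=2 B=2 C=0 D=0 ZF=0 PC=3
Step 4: PC=3 exec 'SUB A, 1'. After: A=1 B=2 C=0 D=0 ZF=0 PC=4
Step 5: PC=4 exec 'JNZ 2'. After: A=1 B=2 C=0 D=0 ZF=0 PC=2
Step 6: PC=2 exec 'MOV B, A'. After: A=1 B=1 C=0 D=0 ZF=0 PC=3
Step 7: PC=3 exec 'SUB A, 1'. After: A=0 B=1 C=0 D=0 ZF=1 PC=4
Step 8: PC=4 exec 'JNZ 2'. After: A=0 B=1 C=0 D=0 ZF=1 PC=5
Step 9: PC=5 exec 'MOV D, 2'. After: A=0 B=1 C=0 D=2 ZF=1 PC=6
Step 10: PC=6 exec 'MOV D, 3'. After: A=0 B=1 C=0 D=3 ZF=1 PC=7
Step 11: PC=7 exec 'MOV C, 3'. After: A=0 B=1 C=3 D=3 ZF=1 PC=8
Step 12: PC=8 exec 'ADD B, 5'. After: A=0 B=6 C=3 D=3 ZF=0 PC=9
Step 13: PC=9 exec 'ADD D, 3'. After: A=0 B=6 C=3 D=6 ZF=0 PC=10
Step 14: PC=10 exec 'ADD D, 5'. After: A=0 B=6 C=3 D=11 ZF=0 PC=11
Step 15: PC=11 exec 'MOV B, 4'. After: A=0 B=4 C=3 D=11 ZF=0 PC=12
Step 16: PC=12 exec 'MOV B, 5'. After: A=0 B=5 C=3 D=11 ZF=0 PC=13
Step 17: PC=13 exec 'MOV A, 4'. After: A=4 B=5 C=3 D=11 ZF=0 PC=14
Step 18: PC=14 exec 'HALT'. After: A=4 B=5 C=3 D=11 ZF=0 PC=14 HALTED

Answer: 4 5 3 11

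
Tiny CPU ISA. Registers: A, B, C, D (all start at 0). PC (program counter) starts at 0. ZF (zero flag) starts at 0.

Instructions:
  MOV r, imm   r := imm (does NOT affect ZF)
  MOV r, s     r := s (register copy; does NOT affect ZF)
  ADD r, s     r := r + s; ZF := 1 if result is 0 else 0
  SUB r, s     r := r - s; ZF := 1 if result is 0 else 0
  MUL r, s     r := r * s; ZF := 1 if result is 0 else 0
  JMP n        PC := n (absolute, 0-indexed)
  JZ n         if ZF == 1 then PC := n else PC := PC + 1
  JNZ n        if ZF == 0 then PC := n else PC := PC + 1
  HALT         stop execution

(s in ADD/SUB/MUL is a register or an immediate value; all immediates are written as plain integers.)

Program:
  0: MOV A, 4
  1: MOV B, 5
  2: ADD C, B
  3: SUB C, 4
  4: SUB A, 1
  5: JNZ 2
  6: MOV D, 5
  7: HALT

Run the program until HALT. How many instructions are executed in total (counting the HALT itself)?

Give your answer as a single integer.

Answer: 20

Derivation:
Step 1: PC=0 exec 'MOV A, 4'. After: A=4 B=0 C=0 D=0 ZF=0 PC=1
Step 2: PC=1 exec 'MOV B, 5'. After: A=4 B=5 C=0 D=0 ZF=0 PC=2
Step 3: PC=2 exec 'ADD C, B'. After: A=4 B=5 C=5 D=0 ZF=0 PC=3
Step 4: PC=3 exec 'SUB C, 4'. After: A=4 B=5 C=1 D=0 ZF=0 PC=4
Step 5: PC=4 exec 'SUB A, 1'. After: A=3 B=5 C=1 D=0 ZF=0 PC=5
Step 6: PC=5 exec 'JNZ 2'. After: A=3 B=5 C=1 D=0 ZF=0 PC=2
Step 7: PC=2 exec 'ADD C, B'. After: A=3 B=5 C=6 D=0 ZF=0 PC=3
Step 8: PC=3 exec 'SUB C, 4'. After: A=3 B=5 C=2 D=0 ZF=0 PC=4
Step 9: PC=4 exec 'SUB A, 1'. After: A=2 B=5 C=2 D=0 ZF=0 PC=5
Step 10: PC=5 exec 'JNZ 2'. After: A=2 B=5 C=2 D=0 ZF=0 PC=2
Step 11: PC=2 exec 'ADD C, B'. After: A=2 B=5 C=7 D=0 ZF=0 PC=3
Step 12: PC=3 exec 'SUB C, 4'. After: A=2 B=5 C=3 D=0 ZF=0 PC=4
Step 13: PC=4 exec 'SUB A, 1'. After: A=1 B=5 C=3 D=0 ZF=0 PC=5
Step 14: PC=5 exec 'JNZ 2'. After: A=1 B=5 C=3 D=0 ZF=0 PC=2
Step 15: PC=2 exec 'ADD C, B'. After: A=1 B=5 C=8 D=0 ZF=0 PC=3
Step 16: PC=3 exec 'SUB C, 4'. After: A=1 B=5 C=4 D=0 ZF=0 PC=4
Step 17: PC=4 exec 'SUB A, 1'. After: A=0 B=5 C=4 D=0 ZF=1 PC=5
Step 18: PC=5 exec 'JNZ 2'. After: A=0 B=5 C=4 D=0 ZF=1 PC=6
Step 19: PC=6 exec 'MOV D, 5'. After: A=0 B=5 C=4 D=5 ZF=1 PC=7
Step 20: PC=7 exec 'HALT'. After: A=0 B=5 C=4 D=5 ZF=1 PC=7 HALTED
Total instructions executed: 20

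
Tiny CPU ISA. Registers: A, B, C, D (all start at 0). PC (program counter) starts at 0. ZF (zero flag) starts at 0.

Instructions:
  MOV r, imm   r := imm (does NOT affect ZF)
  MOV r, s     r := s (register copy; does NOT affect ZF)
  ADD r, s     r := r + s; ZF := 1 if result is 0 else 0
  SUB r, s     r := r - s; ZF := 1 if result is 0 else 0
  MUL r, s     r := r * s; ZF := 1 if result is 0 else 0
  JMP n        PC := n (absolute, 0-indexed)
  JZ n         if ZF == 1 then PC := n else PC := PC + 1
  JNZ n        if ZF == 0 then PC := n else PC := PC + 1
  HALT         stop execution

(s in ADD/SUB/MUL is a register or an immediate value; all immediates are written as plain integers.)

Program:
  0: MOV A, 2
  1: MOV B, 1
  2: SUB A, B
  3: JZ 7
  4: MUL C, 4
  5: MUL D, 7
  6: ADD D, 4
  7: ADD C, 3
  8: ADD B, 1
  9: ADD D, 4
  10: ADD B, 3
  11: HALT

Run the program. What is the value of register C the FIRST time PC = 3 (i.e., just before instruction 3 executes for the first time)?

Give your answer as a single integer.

Step 1: PC=0 exec 'MOV A, 2'. After: A=2 B=0 C=0 D=0 ZF=0 PC=1
Step 2: PC=1 exec 'MOV B, 1'. After: A=2 B=1 C=0 D=0 ZF=0 PC=2
Step 3: PC=2 exec 'SUB A, B'. After: A=1 B=1 C=0 D=0 ZF=0 PC=3
First time PC=3: C=0

0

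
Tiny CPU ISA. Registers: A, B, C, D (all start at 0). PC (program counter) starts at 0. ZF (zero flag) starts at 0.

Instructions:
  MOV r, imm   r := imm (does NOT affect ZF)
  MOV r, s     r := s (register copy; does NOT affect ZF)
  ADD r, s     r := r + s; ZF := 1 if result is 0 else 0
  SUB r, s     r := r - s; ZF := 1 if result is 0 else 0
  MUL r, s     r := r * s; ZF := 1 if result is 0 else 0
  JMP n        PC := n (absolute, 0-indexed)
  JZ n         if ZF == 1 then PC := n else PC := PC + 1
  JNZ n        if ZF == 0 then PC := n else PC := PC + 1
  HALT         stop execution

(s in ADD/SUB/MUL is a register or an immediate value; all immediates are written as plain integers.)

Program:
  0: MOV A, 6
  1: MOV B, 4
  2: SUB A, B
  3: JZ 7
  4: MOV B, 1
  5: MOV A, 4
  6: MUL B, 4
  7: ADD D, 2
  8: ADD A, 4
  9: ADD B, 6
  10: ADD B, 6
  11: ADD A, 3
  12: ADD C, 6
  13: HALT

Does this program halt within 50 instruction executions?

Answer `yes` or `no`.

Step 1: PC=0 exec 'MOV A, 6'. After: A=6 B=0 C=0 D=0 ZF=0 PC=1
Step 2: PC=1 exec 'MOV B, 4'. After: A=6 B=4 C=0 D=0 ZF=0 PC=2
Step 3: PC=2 exec 'SUB A, B'. After: A=2 B=4 C=0 D=0 ZF=0 PC=3
Step 4: PC=3 exec 'JZ 7'. After: A=2 B=4 C=0 D=0 ZF=0 PC=4
Step 5: PC=4 exec 'MOV B, 1'. After: A=2 B=1 C=0 D=0 ZF=0 PC=5
Step 6: PC=5 exec 'MOV A, 4'. After: A=4 B=1 C=0 D=0 ZF=0 PC=6
Step 7: PC=6 exec 'MUL B, 4'. After: A=4 B=4 C=0 D=0 ZF=0 PC=7
Step 8: PC=7 exec 'ADD D, 2'. After: A=4 B=4 C=0 D=2 ZF=0 PC=8
Step 9: PC=8 exec 'ADD A, 4'. After: A=8 B=4 C=0 D=2 ZF=0 PC=9
Step 10: PC=9 exec 'ADD B, 6'. After: A=8 B=10 C=0 D=2 ZF=0 PC=10
Step 11: PC=10 exec 'ADD B, 6'. After: A=8 B=16 C=0 D=2 ZF=0 PC=11
Step 12: PC=11 exec 'ADD A, 3'. After: A=11 B=16 C=0 D=2 ZF=0 PC=12
Step 13: PC=12 exec 'ADD C, 6'. After: A=11 B=16 C=6 D=2 ZF=0 PC=13
Step 14: PC=13 exec 'HALT'. After: A=11 B=16 C=6 D=2 ZF=0 PC=13 HALTED

Answer: yes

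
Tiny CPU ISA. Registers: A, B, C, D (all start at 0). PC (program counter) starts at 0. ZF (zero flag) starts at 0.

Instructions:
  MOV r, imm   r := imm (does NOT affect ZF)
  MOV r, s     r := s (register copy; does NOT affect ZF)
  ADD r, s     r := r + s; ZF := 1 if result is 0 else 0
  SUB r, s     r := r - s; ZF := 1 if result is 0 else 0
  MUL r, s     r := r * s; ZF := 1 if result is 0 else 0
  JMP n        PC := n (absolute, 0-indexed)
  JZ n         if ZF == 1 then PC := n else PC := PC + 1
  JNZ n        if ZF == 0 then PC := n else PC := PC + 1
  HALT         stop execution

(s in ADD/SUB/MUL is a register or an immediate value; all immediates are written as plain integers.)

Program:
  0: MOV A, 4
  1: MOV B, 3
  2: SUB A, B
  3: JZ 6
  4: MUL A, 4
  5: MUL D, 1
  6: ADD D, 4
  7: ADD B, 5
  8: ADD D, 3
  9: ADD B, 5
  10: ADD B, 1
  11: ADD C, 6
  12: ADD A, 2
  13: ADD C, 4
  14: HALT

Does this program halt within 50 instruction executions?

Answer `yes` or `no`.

Step 1: PC=0 exec 'MOV A, 4'. After: A=4 B=0 C=0 D=0 ZF=0 PC=1
Step 2: PC=1 exec 'MOV B, 3'. After: A=4 B=3 C=0 D=0 ZF=0 PC=2
Step 3: PC=2 exec 'SUB A, B'. After: A=1 B=3 C=0 D=0 ZF=0 PC=3
Step 4: PC=3 exec 'JZ 6'. After: A=1 B=3 C=0 D=0 ZF=0 PC=4
Step 5: PC=4 exec 'MUL A, 4'. After: A=4 B=3 C=0 D=0 ZF=0 PC=5
Step 6: PC=5 exec 'MUL D, 1'. After: A=4 B=3 C=0 D=0 ZF=1 PC=6
Step 7: PC=6 exec 'ADD D, 4'. After: A=4 B=3 C=0 D=4 ZF=0 PC=7
Step 8: PC=7 exec 'ADD B, 5'. After: A=4 B=8 C=0 D=4 ZF=0 PC=8
Step 9: PC=8 exec 'ADD D, 3'. After: A=4 B=8 C=0 D=7 ZF=0 PC=9
Step 10: PC=9 exec 'ADD B, 5'. After: A=4 B=13 C=0 D=7 ZF=0 PC=10
Step 11: PC=10 exec 'ADD B, 1'. After: A=4 B=14 C=0 D=7 ZF=0 PC=11
Step 12: PC=11 exec 'ADD C, 6'. After: A=4 B=14 C=6 D=7 ZF=0 PC=12
Step 13: PC=12 exec 'ADD A, 2'. After: A=6 B=14 C=6 D=7 ZF=0 PC=13
Step 14: PC=13 exec 'ADD C, 4'. After: A=6 B=14 C=10 D=7 ZF=0 PC=14
Step 15: PC=14 exec 'HALT'. After: A=6 B=14 C=10 D=7 ZF=0 PC=14 HALTED

Answer: yes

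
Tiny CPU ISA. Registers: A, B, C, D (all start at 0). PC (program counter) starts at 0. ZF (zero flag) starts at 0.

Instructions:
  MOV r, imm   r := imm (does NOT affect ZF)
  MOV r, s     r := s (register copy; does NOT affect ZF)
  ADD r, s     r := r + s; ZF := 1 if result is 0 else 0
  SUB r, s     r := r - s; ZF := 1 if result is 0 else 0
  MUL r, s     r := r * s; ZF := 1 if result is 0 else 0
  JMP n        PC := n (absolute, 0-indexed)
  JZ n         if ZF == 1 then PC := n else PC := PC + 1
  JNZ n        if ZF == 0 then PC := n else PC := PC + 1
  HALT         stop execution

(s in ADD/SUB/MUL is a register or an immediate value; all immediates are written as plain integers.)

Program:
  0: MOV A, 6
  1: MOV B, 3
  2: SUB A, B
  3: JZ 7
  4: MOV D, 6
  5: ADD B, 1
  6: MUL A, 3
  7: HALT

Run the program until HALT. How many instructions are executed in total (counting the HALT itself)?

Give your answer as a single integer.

Answer: 8

Derivation:
Step 1: PC=0 exec 'MOV A, 6'. After: A=6 B=0 C=0 D=0 ZF=0 PC=1
Step 2: PC=1 exec 'MOV B, 3'. After: A=6 B=3 C=0 D=0 ZF=0 PC=2
Step 3: PC=2 exec 'SUB A, B'. After: A=3 B=3 C=0 D=0 ZF=0 PC=3
Step 4: PC=3 exec 'JZ 7'. After: A=3 B=3 C=0 D=0 ZF=0 PC=4
Step 5: PC=4 exec 'MOV D, 6'. After: A=3 B=3 C=0 D=6 ZF=0 PC=5
Step 6: PC=5 exec 'ADD B, 1'. After: A=3 B=4 C=0 D=6 ZF=0 PC=6
Step 7: PC=6 exec 'MUL A, 3'. After: A=9 B=4 C=0 D=6 ZF=0 PC=7
Step 8: PC=7 exec 'HALT'. After: A=9 B=4 C=0 D=6 ZF=0 PC=7 HALTED
Total instructions executed: 8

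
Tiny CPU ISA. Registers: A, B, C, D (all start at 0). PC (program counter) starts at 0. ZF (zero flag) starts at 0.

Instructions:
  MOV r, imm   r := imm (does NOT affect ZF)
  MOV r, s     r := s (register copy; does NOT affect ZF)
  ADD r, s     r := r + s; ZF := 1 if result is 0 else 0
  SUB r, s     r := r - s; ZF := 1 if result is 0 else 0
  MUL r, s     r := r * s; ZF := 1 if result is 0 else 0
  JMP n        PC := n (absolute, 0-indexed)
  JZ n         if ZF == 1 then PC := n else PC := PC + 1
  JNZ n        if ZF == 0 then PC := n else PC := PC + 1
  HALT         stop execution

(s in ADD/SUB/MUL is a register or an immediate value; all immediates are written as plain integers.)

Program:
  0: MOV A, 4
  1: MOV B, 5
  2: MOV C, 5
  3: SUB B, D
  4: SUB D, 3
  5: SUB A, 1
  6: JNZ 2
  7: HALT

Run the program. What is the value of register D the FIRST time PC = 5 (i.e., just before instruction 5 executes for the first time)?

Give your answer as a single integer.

Step 1: PC=0 exec 'MOV A, 4'. After: A=4 B=0 C=0 D=0 ZF=0 PC=1
Step 2: PC=1 exec 'MOV B, 5'. After: A=4 B=5 C=0 D=0 ZF=0 PC=2
Step 3: PC=2 exec 'MOV C, 5'. After: A=4 B=5 C=5 D=0 ZF=0 PC=3
Step 4: PC=3 exec 'SUB B, D'. After: A=4 B=5 C=5 D=0 ZF=0 PC=4
Step 5: PC=4 exec 'SUB D, 3'. After: A=4 B=5 C=5 D=-3 ZF=0 PC=5
First time PC=5: D=-3

-3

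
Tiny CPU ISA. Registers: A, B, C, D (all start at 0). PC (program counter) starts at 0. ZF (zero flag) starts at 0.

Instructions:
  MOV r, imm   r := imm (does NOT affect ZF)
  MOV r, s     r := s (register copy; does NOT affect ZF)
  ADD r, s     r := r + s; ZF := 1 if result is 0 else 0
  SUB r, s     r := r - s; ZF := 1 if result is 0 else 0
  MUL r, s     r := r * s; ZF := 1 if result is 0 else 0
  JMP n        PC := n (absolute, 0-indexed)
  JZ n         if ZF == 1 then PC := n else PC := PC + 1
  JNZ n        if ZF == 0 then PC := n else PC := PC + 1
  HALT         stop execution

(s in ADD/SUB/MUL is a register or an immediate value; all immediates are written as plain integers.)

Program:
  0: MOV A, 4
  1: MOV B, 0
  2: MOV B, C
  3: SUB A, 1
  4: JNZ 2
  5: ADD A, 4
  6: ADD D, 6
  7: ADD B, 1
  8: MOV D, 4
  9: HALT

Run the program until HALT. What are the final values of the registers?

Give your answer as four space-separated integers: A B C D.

Step 1: PC=0 exec 'MOV A, 4'. After: A=4 B=0 C=0 D=0 ZF=0 PC=1
Step 2: PC=1 exec 'MOV B, 0'. After: A=4 B=0 C=0 D=0 ZF=0 PC=2
Step 3: PC=2 exec 'MOV B, C'. After: A=4 B=0 C=0 D=0 ZF=0 PC=3
Step 4: PC=3 exec 'SUB A, 1'. After: A=3 B=0 C=0 D=0 ZF=0 PC=4
Step 5: PC=4 exec 'JNZ 2'. After: A=3 B=0 C=0 D=0 ZF=0 PC=2
Step 6: PC=2 exec 'MOV B, C'. After: A=3 B=0 C=0 D=0 ZF=0 PC=3
Step 7: PC=3 exec 'SUB A, 1'. After: A=2 B=0 C=0 D=0 ZF=0 PC=4
Step 8: PC=4 exec 'JNZ 2'. After: A=2 B=0 C=0 D=0 ZF=0 PC=2
Step 9: PC=2 exec 'MOV B, C'. After: A=2 B=0 C=0 D=0 ZF=0 PC=3
Step 10: PC=3 exec 'SUB A, 1'. After: A=1 B=0 C=0 D=0 ZF=0 PC=4
Step 11: PC=4 exec 'JNZ 2'. After: A=1 B=0 C=0 D=0 ZF=0 PC=2
Step 12: PC=2 exec 'MOV B, C'. After: A=1 B=0 C=0 D=0 ZF=0 PC=3
Step 13: PC=3 exec 'SUB A, 1'. After: A=0 B=0 C=0 D=0 ZF=1 PC=4
Step 14: PC=4 exec 'JNZ 2'. After: A=0 B=0 C=0 D=0 ZF=1 PC=5
Step 15: PC=5 exec 'ADD A, 4'. After: A=4 B=0 C=0 D=0 ZF=0 PC=6
Step 16: PC=6 exec 'ADD D, 6'. After: A=4 B=0 C=0 D=6 ZF=0 PC=7
Step 17: PC=7 exec 'ADD B, 1'. After: A=4 B=1 C=0 D=6 ZF=0 PC=8
Step 18: PC=8 exec 'MOV D, 4'. After: A=4 B=1 C=0 D=4 ZF=0 PC=9
Step 19: PC=9 exec 'HALT'. After: A=4 B=1 C=0 D=4 ZF=0 PC=9 HALTED

Answer: 4 1 0 4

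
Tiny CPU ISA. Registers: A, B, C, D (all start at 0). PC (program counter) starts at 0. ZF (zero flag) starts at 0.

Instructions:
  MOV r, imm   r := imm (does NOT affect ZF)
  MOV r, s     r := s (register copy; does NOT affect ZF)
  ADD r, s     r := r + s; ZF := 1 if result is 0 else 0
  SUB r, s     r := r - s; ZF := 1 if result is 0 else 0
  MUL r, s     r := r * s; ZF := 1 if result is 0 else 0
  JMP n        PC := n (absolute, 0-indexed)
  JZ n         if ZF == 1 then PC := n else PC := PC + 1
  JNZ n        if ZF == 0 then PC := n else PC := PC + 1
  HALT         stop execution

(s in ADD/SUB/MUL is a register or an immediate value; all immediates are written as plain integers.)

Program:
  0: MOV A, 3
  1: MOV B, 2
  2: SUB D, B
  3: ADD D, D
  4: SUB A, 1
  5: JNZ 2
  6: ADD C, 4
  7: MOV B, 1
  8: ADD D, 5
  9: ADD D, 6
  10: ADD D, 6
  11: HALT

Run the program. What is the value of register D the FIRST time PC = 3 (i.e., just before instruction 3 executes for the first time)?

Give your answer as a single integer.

Step 1: PC=0 exec 'MOV A, 3'. After: A=3 B=0 C=0 D=0 ZF=0 PC=1
Step 2: PC=1 exec 'MOV B, 2'. After: A=3 B=2 C=0 D=0 ZF=0 PC=2
Step 3: PC=2 exec 'SUB D, B'. After: A=3 B=2 C=0 D=-2 ZF=0 PC=3
First time PC=3: D=-2

-2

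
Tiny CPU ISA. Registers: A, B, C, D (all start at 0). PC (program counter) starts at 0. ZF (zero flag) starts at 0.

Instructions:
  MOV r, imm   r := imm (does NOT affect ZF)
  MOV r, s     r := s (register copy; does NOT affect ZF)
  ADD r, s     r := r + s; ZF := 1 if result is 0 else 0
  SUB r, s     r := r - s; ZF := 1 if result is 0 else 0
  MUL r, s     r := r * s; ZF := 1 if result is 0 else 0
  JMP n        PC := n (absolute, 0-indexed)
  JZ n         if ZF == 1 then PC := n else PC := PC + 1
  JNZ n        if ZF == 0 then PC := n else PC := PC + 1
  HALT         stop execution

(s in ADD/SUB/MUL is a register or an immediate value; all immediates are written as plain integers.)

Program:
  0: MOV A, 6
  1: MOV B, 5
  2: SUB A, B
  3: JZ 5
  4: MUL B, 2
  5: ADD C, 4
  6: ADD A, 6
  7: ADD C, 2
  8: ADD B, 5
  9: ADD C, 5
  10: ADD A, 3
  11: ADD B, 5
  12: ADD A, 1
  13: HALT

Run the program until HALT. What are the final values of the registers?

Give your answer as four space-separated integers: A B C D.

Answer: 11 20 11 0

Derivation:
Step 1: PC=0 exec 'MOV A, 6'. After: A=6 B=0 C=0 D=0 ZF=0 PC=1
Step 2: PC=1 exec 'MOV B, 5'. After: A=6 B=5 C=0 D=0 ZF=0 PC=2
Step 3: PC=2 exec 'SUB A, B'. After: A=1 B=5 C=0 D=0 ZF=0 PC=3
Step 4: PC=3 exec 'JZ 5'. After: A=1 B=5 C=0 D=0 ZF=0 PC=4
Step 5: PC=4 exec 'MUL B, 2'. After: A=1 B=10 C=0 D=0 ZF=0 PC=5
Step 6: PC=5 exec 'ADD C, 4'. After: A=1 B=10 C=4 D=0 ZF=0 PC=6
Step 7: PC=6 exec 'ADD A, 6'. After: A=7 B=10 C=4 D=0 ZF=0 PC=7
Step 8: PC=7 exec 'ADD C, 2'. After: A=7 B=10 C=6 D=0 ZF=0 PC=8
Step 9: PC=8 exec 'ADD B, 5'. After: A=7 B=15 C=6 D=0 ZF=0 PC=9
Step 10: PC=9 exec 'ADD C, 5'. After: A=7 B=15 C=11 D=0 ZF=0 PC=10
Step 11: PC=10 exec 'ADD A, 3'. After: A=10 B=15 C=11 D=0 ZF=0 PC=11
Step 12: PC=11 exec 'ADD B, 5'. After: A=10 B=20 C=11 D=0 ZF=0 PC=12
Step 13: PC=12 exec 'ADD A, 1'. After: A=11 B=20 C=11 D=0 ZF=0 PC=13
Step 14: PC=13 exec 'HALT'. After: A=11 B=20 C=11 D=0 ZF=0 PC=13 HALTED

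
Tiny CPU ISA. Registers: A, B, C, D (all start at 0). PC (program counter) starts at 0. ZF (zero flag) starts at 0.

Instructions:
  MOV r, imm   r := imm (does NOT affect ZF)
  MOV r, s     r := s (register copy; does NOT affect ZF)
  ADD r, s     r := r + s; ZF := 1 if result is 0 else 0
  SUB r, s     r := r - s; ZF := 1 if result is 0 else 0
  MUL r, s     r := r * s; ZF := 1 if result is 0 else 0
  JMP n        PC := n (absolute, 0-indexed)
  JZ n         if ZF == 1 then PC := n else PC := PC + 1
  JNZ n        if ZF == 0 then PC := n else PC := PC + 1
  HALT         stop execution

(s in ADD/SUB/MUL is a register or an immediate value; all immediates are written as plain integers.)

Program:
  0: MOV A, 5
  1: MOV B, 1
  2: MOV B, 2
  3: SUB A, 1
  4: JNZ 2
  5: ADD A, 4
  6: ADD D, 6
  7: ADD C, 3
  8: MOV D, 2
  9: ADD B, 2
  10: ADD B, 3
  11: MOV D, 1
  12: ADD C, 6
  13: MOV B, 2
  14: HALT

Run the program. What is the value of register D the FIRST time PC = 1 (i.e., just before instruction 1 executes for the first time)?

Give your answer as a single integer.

Step 1: PC=0 exec 'MOV A, 5'. After: A=5 B=0 C=0 D=0 ZF=0 PC=1
First time PC=1: D=0

0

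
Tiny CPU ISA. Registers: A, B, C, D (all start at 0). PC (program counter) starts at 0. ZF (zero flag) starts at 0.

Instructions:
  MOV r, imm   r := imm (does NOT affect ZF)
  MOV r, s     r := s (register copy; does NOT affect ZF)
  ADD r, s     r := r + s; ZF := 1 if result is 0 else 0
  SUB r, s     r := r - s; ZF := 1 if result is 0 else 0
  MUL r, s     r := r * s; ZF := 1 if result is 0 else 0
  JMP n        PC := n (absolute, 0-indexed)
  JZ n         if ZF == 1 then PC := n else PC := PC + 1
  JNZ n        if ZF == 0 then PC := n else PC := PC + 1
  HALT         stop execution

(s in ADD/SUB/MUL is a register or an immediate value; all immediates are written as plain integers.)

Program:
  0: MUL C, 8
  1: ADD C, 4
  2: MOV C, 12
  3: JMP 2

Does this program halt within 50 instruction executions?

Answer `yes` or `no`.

Step 1: PC=0 exec 'MUL C, 8'. After: A=0 B=0 C=0 D=0 ZF=1 PC=1
Step 2: PC=1 exec 'ADD C, 4'. After: A=0 B=0 C=4 D=0 ZF=0 PC=2
Step 3: PC=2 exec 'MOV C, 12'. After: A=0 B=0 C=12 D=0 ZF=0 PC=3
Step 4: PC=3 exec 'JMP 2'. After: A=0 B=0 C=12 D=0 ZF=0 PC=2
Step 5: PC=2 exec 'MOV C, 12'. After: A=0 B=0 C=12 D=0 ZF=0 PC=3
State after step 5 equals state after step 3: the program is in a cycle of length 2 and will never halt.

Answer: no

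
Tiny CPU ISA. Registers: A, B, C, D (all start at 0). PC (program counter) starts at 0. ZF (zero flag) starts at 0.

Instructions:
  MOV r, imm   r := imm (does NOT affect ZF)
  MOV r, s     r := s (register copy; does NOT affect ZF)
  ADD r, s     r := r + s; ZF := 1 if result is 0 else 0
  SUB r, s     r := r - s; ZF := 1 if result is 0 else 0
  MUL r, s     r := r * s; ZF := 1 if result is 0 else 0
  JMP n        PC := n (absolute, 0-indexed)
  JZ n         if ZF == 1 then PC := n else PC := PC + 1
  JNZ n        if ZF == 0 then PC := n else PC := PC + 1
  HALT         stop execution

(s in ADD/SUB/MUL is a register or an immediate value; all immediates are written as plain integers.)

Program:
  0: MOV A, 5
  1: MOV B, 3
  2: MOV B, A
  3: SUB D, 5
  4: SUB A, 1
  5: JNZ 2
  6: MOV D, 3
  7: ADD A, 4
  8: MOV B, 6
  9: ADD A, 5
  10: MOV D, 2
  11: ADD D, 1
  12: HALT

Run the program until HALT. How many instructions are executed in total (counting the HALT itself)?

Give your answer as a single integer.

Answer: 29

Derivation:
Step 1: PC=0 exec 'MOV A, 5'. After: A=5 B=0 C=0 D=0 ZF=0 PC=1
Step 2: PC=1 exec 'MOV B, 3'. After: A=5 B=3 C=0 D=0 ZF=0 PC=2
Step 3: PC=2 exec 'MOV B, A'. After: A=5 B=5 C=0 D=0 ZF=0 PC=3
Step 4: PC=3 exec 'SUB D, 5'. After: A=5 B=5 C=0 D=-5 ZF=0 PC=4
Step 5: PC=4 exec 'SUB A, 1'. After: A=4 B=5 C=0 D=-5 ZF=0 PC=5
Step 6: PC=5 exec 'JNZ 2'. After: A=4 B=5 C=0 D=-5 ZF=0 PC=2
Step 7: PC=2 exec 'MOV B, A'. After: A=4 B=4 C=0 D=-5 ZF=0 PC=3
Step 8: PC=3 exec 'SUB D, 5'. After: A=4 B=4 C=0 D=-10 ZF=0 PC=4
Step 9: PC=4 exec 'SUB A, 1'. After: A=3 B=4 C=0 D=-10 ZF=0 PC=5
Step 10: PC=5 exec 'JNZ 2'. After: A=3 B=4 C=0 D=-10 ZF=0 PC=2
Step 11: PC=2 exec 'MOV B, A'. After: A=3 B=3 C=0 D=-10 ZF=0 PC=3
Step 12: PC=3 exec 'SUB D, 5'. After: A=3 B=3 C=0 D=-15 ZF=0 PC=4
Step 13: PC=4 exec 'SUB A, 1'. After: A=2 B=3 C=0 D=-15 ZF=0 PC=5
Step 14: PC=5 exec 'JNZ 2'. After: A=2 B=3 C=0 D=-15 ZF=0 PC=2
Step 15: PC=2 exec 'MOV B, A'. After: A=2 B=2 C=0 D=-15 ZF=0 PC=3
Step 16: PC=3 exec 'SUB D, 5'. After: A=2 B=2 C=0 D=-20 ZF=0 PC=4
Step 17: PC=4 exec 'SUB A, 1'. After: A=1 B=2 C=0 D=-20 ZF=0 PC=5
Step 18: PC=5 exec 'JNZ 2'. After: A=1 B=2 C=0 D=-20 ZF=0 PC=2
Step 19: PC=2 exec 'MOV B, A'. After: A=1 B=1 C=0 D=-20 ZF=0 PC=3
Step 20: PC=3 exec 'SUB D, 5'. After: A=1 B=1 C=0 D=-25 ZF=0 PC=4
Step 21: PC=4 exec 'SUB A, 1'. After: A=0 B=1 C=0 D=-25 ZF=1 PC=5
Step 22: PC=5 exec 'JNZ 2'. After: A=0 B=1 C=0 D=-25 ZF=1 PC=6
Step 23: PC=6 exec 'MOV D, 3'. After: A=0 B=1 C=0 D=3 ZF=1 PC=7
Step 24: PC=7 exec 'ADD A, 4'. After: A=4 B=1 C=0 D=3 ZF=0 PC=8
Step 25: PC=8 exec 'MOV B, 6'. After: A=4 B=6 C=0 D=3 ZF=0 PC=9
Step 26: PC=9 exec 'ADD A, 5'. After: A=9 B=6 C=0 D=3 ZF=0 PC=10
Step 27: PC=10 exec 'MOV D, 2'. After: A=9 B=6 C=0 D=2 ZF=0 PC=11
Step 28: PC=11 exec 'ADD D, 1'. After: A=9 B=6 C=0 D=3 ZF=0 PC=12
Step 29: PC=12 exec 'HALT'. After: A=9 B=6 C=0 D=3 ZF=0 PC=12 HALTED
Total instructions executed: 29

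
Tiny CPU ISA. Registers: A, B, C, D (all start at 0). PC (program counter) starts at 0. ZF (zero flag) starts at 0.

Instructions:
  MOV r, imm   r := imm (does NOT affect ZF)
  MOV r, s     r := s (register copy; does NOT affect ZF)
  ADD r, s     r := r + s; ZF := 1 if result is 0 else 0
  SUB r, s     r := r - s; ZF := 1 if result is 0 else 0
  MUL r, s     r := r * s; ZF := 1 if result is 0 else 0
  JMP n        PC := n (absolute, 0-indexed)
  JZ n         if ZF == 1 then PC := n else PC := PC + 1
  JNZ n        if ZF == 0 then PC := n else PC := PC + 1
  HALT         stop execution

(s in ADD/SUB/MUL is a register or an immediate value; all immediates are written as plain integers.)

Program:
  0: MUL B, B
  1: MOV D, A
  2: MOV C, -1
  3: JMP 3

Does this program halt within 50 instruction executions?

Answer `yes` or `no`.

Step 1: PC=0 exec 'MUL B, B'. After: A=0 B=0 C=0 D=0 ZF=1 PC=1
Step 2: PC=1 exec 'MOV D, A'. After: A=0 B=0 C=0 D=0 ZF=1 PC=2
Step 3: PC=2 exec 'MOV C, -1'. After: A=0 B=0 C=-1 D=0 ZF=1 PC=3
Step 4: PC=3 exec 'JMP 3'. After: A=0 B=0 C=-1 D=0 ZF=1 PC=3
State after step 4 equals state after step 3: the program is in a cycle of length 1 and will never halt.

Answer: no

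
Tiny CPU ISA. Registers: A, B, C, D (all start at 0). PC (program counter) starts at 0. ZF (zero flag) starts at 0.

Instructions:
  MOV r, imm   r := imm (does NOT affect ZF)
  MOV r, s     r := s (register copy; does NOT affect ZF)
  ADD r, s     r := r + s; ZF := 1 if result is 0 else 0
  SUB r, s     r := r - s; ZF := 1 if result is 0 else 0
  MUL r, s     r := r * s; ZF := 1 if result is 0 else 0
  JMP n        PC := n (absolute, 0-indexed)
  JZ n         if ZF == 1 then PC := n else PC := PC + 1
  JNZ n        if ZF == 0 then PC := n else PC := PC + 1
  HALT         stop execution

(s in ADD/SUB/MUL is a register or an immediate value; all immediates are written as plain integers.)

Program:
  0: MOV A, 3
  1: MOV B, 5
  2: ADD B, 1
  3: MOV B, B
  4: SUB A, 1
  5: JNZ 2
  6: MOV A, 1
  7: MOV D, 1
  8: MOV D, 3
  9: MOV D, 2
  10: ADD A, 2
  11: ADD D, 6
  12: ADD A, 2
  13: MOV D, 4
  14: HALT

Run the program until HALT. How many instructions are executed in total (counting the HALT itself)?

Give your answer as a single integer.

Step 1: PC=0 exec 'MOV A, 3'. After: A=3 B=0 C=0 D=0 ZF=0 PC=1
Step 2: PC=1 exec 'MOV B, 5'. After: A=3 B=5 C=0 D=0 ZF=0 PC=2
Step 3: PC=2 exec 'ADD B, 1'. After: A=3 B=6 C=0 D=0 ZF=0 PC=3
Step 4: PC=3 exec 'MOV B, B'. After: A=3 B=6 C=0 D=0 ZF=0 PC=4
Step 5: PC=4 exec 'SUB A, 1'. After: A=2 B=6 C=0 D=0 ZF=0 PC=5
Step 6: PC=5 exec 'JNZ 2'. After: A=2 B=6 C=0 D=0 ZF=0 PC=2
Step 7: PC=2 exec 'ADD B, 1'. After: A=2 B=7 C=0 D=0 ZF=0 PC=3
Step 8: PC=3 exec 'MOV B, B'. After: A=2 B=7 C=0 D=0 ZF=0 PC=4
Step 9: PC=4 exec 'SUB A, 1'. After: A=1 B=7 C=0 D=0 ZF=0 PC=5
Step 10: PC=5 exec 'JNZ 2'. After: A=1 B=7 C=0 D=0 ZF=0 PC=2
Step 11: PC=2 exec 'ADD B, 1'. After: A=1 B=8 C=0 D=0 ZF=0 PC=3
Step 12: PC=3 exec 'MOV B, B'. After: A=1 B=8 C=0 D=0 ZF=0 PC=4
Step 13: PC=4 exec 'SUB A, 1'. After: A=0 B=8 C=0 D=0 ZF=1 PC=5
Step 14: PC=5 exec 'JNZ 2'. After: A=0 B=8 C=0 D=0 ZF=1 PC=6
Step 15: PC=6 exec 'MOV A, 1'. After: A=1 B=8 C=0 D=0 ZF=1 PC=7
Step 16: PC=7 exec 'MOV D, 1'. After: A=1 B=8 C=0 D=1 ZF=1 PC=8
Step 17: PC=8 exec 'MOV D, 3'. After: A=1 B=8 C=0 D=3 ZF=1 PC=9
Step 18: PC=9 exec 'MOV D, 2'. After: A=1 B=8 C=0 D=2 ZF=1 PC=10
Step 19: PC=10 exec 'ADD A, 2'. After: A=3 B=8 C=0 D=2 ZF=0 PC=11
Step 20: PC=11 exec 'ADD D, 6'. After: A=3 B=8 C=0 D=8 ZF=0 PC=12
Step 21: PC=12 exec 'ADD A, 2'. After: A=5 B=8 C=0 D=8 ZF=0 PC=13
Step 22: PC=13 exec 'MOV D, 4'. After: A=5 B=8 C=0 D=4 ZF=0 PC=14
Step 23: PC=14 exec 'HALT'. After: A=5 B=8 C=0 D=4 ZF=0 PC=14 HALTED
Total instructions executed: 23

Answer: 23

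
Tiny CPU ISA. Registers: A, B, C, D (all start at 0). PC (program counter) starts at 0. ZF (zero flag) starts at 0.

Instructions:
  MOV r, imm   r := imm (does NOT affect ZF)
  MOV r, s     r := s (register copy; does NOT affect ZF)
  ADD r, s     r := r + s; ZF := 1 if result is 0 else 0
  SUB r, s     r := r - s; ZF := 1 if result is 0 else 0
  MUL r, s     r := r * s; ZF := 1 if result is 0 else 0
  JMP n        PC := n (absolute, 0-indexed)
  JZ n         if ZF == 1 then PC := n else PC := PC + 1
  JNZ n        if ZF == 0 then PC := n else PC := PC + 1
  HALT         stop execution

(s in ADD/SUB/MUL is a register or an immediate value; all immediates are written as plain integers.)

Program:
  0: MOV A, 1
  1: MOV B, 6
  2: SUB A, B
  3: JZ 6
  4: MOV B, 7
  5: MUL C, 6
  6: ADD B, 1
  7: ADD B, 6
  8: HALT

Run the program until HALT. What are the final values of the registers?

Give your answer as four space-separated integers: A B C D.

Step 1: PC=0 exec 'MOV A, 1'. After: A=1 B=0 C=0 D=0 ZF=0 PC=1
Step 2: PC=1 exec 'MOV B, 6'. After: A=1 B=6 C=0 D=0 ZF=0 PC=2
Step 3: PC=2 exec 'SUB A, B'. After: A=-5 B=6 C=0 D=0 ZF=0 PC=3
Step 4: PC=3 exec 'JZ 6'. After: A=-5 B=6 C=0 D=0 ZF=0 PC=4
Step 5: PC=4 exec 'MOV B, 7'. After: A=-5 B=7 C=0 D=0 ZF=0 PC=5
Step 6: PC=5 exec 'MUL C, 6'. After: A=-5 B=7 C=0 D=0 ZF=1 PC=6
Step 7: PC=6 exec 'ADD B, 1'. After: A=-5 B=8 C=0 D=0 ZF=0 PC=7
Step 8: PC=7 exec 'ADD B, 6'. After: A=-5 B=14 C=0 D=0 ZF=0 PC=8
Step 9: PC=8 exec 'HALT'. After: A=-5 B=14 C=0 D=0 ZF=0 PC=8 HALTED

Answer: -5 14 0 0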